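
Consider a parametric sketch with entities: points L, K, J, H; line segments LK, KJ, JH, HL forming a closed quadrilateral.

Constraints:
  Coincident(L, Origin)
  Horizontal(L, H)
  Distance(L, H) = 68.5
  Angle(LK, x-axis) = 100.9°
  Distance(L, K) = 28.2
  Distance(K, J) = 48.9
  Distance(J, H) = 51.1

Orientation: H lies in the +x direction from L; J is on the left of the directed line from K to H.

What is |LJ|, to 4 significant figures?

59.55

L is at the origin; L and H share the same y with |LH| = 68.5 and H in +x, so H = (68.5, 0). LK runs at 100.9° with |LK| = 28.2, so K = (-5.332, 27.69). J is determined by |KJ| = 48.9 and |JH| = 51.1 together: it lies at the intersection of circle(K, 48.9) and circle(H, 51.1). With |KH| = 78.85, the foot of the radical line on KH is 38.03 from K and the perpendicular offset is √(48.9² − 38.03²) = 30.74. Taking the left-of-KH solution: J = (41.07, 43.11).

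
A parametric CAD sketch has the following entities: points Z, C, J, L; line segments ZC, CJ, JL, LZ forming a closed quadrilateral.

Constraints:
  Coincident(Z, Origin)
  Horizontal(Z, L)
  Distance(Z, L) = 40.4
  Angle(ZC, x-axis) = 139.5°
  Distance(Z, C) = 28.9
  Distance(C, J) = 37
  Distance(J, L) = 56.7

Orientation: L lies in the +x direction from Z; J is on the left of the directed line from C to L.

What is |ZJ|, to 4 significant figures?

44.48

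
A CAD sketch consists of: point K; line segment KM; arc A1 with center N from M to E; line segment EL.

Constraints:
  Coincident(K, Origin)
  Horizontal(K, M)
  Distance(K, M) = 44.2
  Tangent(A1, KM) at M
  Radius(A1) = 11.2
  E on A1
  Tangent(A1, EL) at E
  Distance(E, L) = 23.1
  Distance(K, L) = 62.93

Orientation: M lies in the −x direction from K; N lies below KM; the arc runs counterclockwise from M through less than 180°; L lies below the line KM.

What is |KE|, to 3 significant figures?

56.8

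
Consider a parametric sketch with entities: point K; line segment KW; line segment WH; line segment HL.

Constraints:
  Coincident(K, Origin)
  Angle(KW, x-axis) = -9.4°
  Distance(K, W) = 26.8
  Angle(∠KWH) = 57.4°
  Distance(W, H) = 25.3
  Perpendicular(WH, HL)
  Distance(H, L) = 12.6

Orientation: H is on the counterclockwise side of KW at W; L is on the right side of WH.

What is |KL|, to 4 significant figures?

36.82

K is at the origin; KW runs at -9.4° with length 26.8, so W = 26.8·(cos -9.4°, sin -9.4°) = (26.44, -4.377). ∠KWH = 57.4°, so WH runs at -9.4° + (180° − 57.4°) = 113.2° from the x-axis; with |WH| = 25.3, H = W + 25.3·(cos 113.2°, sin 113.2°) = (16.47, 18.88). The perpendicularity gives HL at right angles to WH; with |HL| = 12.6 on the right of WH, L = H + 12.6·(0.9191, 0.3939) = (28.05, 23.84). Then |KL| = |L − K| = 36.82.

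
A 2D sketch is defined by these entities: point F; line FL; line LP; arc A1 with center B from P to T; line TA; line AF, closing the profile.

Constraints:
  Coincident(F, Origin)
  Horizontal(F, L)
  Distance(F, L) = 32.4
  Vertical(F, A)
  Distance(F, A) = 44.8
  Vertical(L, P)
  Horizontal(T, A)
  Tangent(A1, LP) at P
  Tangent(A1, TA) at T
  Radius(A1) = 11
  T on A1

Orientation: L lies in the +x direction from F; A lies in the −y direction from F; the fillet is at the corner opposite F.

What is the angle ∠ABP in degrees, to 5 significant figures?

152.80°

F is at the origin; F and L share the same y with |FL| = 32.4 and L on the +x side, so L = (32.400, 0.0000). FA is vertical with |FA| = 44.8 and A on the −y side, so A = (0.0000, -44.800). The virtual corner opposite F is at (32.400, -44.800). Since A1 is tangent to LP there, BP ⟂ LP and tangency of A1 to TA means the radius BT is perpendicular to TA, with radius 11.0, so the center B sits 11.0 in from both sides at B = (21.400, -33.800). That places the tangent points at P = (32.400, -33.800) on LP and T = (21.400, -44.800) on TA. Then cos ∠ABP = BA·BP / (|BA||BP|), giving 152.80°.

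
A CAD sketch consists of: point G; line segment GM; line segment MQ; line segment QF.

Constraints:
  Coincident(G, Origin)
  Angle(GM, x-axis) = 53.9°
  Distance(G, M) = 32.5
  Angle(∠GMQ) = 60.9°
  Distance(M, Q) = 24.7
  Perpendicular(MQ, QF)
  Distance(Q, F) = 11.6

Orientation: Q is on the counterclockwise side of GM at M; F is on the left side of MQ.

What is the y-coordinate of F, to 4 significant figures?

17.76

G is at the origin; GM runs at 53.9° with length 32.5, so M = 32.5·(cos 53.9°, sin 53.9°) = (19.15, 26.26). ∠GMQ = 60.9°, so MQ runs at 53.9° + (180° − 60.9°) = 173.0° from the x-axis; with |MQ| = 24.7, Q = M + 24.7·(cos 173.0°, sin 173.0°) = (-5.367, 29.27). MQ is perpendicular to QF; with |QF| = 11.6 on the left of MQ, F = Q + 11.6·(-0.1219, -0.9925) = (-6.781, 17.76). So F.y = 17.76.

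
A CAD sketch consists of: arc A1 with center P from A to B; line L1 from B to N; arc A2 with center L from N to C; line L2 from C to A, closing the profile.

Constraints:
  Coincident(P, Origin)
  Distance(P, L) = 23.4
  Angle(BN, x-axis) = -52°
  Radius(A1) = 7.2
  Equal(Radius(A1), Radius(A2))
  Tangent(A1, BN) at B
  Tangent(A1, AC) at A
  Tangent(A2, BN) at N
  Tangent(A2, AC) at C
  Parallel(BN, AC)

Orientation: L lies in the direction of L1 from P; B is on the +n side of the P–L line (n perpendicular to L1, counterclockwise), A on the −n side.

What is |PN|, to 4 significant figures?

24.48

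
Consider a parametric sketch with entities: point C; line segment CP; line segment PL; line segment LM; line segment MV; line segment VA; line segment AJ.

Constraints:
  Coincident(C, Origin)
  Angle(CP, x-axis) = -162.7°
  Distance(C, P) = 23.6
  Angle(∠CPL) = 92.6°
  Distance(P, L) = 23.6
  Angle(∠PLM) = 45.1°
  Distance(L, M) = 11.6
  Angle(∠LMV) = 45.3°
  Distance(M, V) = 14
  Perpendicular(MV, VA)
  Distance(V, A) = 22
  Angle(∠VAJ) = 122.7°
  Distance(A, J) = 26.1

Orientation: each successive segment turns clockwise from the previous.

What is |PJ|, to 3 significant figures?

54.0

C is at the origin; CP runs at -162.7° with length 23.6, so P = (-22.5, -7.02). ∠CPL = 92.6° gives PL at 110° from the x-axis; with |PL| = 23.6, L = (-30.6, 15.2). ∠PLM = 45.1° gives LM at -25.0° from the x-axis; with |LM| = 11.6, M = (-20.1, 10.3). ∠LMV = 45.3° gives MV at -160° from the x-axis; with |MV| = 14.0, V = (-33.2, 5.41). MV ⟂ VA, so VA runs at 110°; with |VA| = 22.0, A = (-40.8, 26.0). ∠VAJ = 122.7° gives AJ at 53.0° from the x-axis; with |AJ| = 26.1, J = (-25.1, 46.9). Then |PJ| = |J − P| = 54.0.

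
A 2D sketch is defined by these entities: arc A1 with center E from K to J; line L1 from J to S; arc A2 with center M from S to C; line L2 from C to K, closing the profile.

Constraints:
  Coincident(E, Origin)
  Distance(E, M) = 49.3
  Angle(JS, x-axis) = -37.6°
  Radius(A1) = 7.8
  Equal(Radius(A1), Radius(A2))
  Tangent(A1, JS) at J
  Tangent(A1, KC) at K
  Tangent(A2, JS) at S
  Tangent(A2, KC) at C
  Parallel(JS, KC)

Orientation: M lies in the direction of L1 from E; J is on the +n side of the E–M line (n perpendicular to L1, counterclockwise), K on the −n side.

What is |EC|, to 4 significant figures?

49.91

The slot axis is L1's direction at -37.6°, so u = (cos -37.6°, sin -37.6°) = (0.7923, -0.6101) and n = (−sin -37.6°, cos -37.6°) = (0.6101, 0.7923). E is at the origin and M lies 49.3 along u from E, so M = 49.3·u = (39.06, -30.08). Tangency of A1 to both parallel lines with radius 7.8 puts J and K at E ± 7.8·n: J = (4.759, 6.180), K = (-4.759, -6.180). Equal radii place S and C the same way about M: S = M + 7.8·n = (43.82, -23.90), C = M − 7.8·n = (34.30, -36.26). Then |EC| = |C − E| = 49.91.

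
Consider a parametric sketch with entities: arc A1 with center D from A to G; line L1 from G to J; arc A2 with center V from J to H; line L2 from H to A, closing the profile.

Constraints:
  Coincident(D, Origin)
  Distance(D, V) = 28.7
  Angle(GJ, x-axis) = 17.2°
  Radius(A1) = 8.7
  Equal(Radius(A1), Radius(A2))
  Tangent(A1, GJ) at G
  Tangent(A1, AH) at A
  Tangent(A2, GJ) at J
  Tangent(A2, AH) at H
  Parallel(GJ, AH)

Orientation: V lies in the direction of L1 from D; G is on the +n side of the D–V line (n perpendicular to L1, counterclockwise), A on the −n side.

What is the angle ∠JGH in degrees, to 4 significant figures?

31.23°

The slot axis is L1's direction at 17.2°, so u = (cos 17.2°, sin 17.2°) = (0.9553, 0.2957) and n = (−sin 17.2°, cos 17.2°) = (-0.2957, 0.9553). D is at the origin and V lies 28.7 along u from D, so V = 28.7·u = (27.42, 8.487). Tangency of A1 to both parallel lines with radius 8.7 puts G and A at D ± 8.7·n: G = (-2.573, 8.311), A = (2.573, -8.311). Equal radii place J and H the same way about V: J = V + 8.7·n = (24.84, 16.80), H = V − 8.7·n = (29.99, 0.1759). Then cos ∠JGH = GJ·GH / (|GJ||GH|), giving 31.23°.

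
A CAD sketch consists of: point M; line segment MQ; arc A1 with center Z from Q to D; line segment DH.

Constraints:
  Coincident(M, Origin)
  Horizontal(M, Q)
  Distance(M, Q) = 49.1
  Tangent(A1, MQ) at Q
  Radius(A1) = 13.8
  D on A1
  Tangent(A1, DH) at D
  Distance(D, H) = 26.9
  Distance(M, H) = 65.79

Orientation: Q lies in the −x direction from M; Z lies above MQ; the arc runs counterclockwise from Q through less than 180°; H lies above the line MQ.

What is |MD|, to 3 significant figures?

41.9

Checks: M.y = 0.00, Q.y = 0.00 ✓; |MQ| = 49.10 ✓; |ZD| = 13.80 ✓; ∠(ZD, DH) = 90.00° ✓; |DH| = 26.90 ✓; |MH| = 65.79 ✓.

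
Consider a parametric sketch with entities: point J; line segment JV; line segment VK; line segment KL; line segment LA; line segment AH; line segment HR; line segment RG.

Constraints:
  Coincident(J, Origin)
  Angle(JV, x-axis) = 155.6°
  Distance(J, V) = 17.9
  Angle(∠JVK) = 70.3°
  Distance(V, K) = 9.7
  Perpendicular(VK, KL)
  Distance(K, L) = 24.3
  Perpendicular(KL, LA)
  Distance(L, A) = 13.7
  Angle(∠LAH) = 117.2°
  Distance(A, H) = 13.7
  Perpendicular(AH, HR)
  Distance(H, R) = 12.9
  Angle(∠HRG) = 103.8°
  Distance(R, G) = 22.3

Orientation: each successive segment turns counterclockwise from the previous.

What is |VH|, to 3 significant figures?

15.9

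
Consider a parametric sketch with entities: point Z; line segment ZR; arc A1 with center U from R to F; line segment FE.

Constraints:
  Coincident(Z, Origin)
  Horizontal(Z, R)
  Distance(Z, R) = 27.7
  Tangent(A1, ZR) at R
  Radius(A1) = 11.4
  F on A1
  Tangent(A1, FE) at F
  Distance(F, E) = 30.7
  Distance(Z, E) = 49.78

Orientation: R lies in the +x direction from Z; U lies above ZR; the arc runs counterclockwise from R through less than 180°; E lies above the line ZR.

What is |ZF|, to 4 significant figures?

41.32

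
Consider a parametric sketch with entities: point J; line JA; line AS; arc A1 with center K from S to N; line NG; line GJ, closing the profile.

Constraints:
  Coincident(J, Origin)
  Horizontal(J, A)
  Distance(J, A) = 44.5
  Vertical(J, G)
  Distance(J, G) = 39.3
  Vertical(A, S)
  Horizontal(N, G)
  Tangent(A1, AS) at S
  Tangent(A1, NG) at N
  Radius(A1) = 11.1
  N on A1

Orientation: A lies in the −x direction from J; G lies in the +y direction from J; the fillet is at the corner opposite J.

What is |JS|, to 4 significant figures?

52.68

The virtual corner opposite J is at (-44.50, 39.30). Since A1 is tangent to AS there, KS ⟂ AS and the tangent condition forces KN to be normal to NG, with radius 11.1, so the center K sits 11.1 in from both sides at K = (-33.40, 28.20). That places the tangent points at S = (-44.50, 28.20) on AS and N = (-33.40, 39.30) on NG. Then |JS| = |S − J| = 52.68.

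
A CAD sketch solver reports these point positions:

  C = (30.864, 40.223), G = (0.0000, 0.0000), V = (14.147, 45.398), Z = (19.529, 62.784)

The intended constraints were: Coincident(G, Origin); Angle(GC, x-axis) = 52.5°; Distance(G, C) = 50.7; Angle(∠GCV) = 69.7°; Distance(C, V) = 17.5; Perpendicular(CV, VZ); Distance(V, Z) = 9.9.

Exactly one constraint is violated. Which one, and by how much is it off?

Distance(V, Z) = 9.9 — off by 8.30.

G = (0.00, 0.00) ✓; GC at 52.50° ✓; |GC| = 50.70 ✓; ∠GCV = 69.70° ✓; |CV| = 17.50 ✓; ∠(CV, VZ) = 90.00° ✓; |VZ| = 18.20 ✗.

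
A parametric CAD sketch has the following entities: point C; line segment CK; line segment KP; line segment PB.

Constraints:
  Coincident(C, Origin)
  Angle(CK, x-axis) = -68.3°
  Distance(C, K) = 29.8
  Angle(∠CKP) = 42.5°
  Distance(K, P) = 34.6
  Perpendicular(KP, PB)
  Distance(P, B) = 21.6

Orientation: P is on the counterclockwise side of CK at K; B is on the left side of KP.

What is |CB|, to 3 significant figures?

12.7

C is at the origin; CK runs at -68.3° with length 29.8, so K = 29.8·(cos -68.3°, sin -68.3°) = (11.0, -27.7). ∠CKP = 42.5°, so KP runs at -68.3° + (180° − 42.5°) = 69.2° from the x-axis; with |KP| = 34.6, P = K + 34.6·(cos 69.2°, sin 69.2°) = (23.3, 4.66). The perpendicularity gives PB at right angles to KP; with |PB| = 21.6 on the left of KP, B = P + 21.6·(-0.935, 0.355) = (3.11, 12.3). Then |CB| = |B − C| = 12.7.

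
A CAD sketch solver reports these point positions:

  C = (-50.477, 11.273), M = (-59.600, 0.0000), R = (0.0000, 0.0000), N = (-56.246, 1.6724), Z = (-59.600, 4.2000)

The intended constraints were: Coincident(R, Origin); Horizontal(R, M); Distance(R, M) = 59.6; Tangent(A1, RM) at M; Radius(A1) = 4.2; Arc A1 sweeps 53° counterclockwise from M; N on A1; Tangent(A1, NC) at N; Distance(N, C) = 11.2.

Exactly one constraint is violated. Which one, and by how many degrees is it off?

Tangent(A1, NC) at N — off by 6.00°.

R = (0.00, 0.00) ✓; R.y = 0.00, M.y = 0.00 ✓; |RM| = 59.60 ✓; ∠(ZM, MR) = 90.00° ✓; |ZM| = 4.200 ✓; bearing(Z→N) − bearing(Z→M) = 53.00° ✓; |ZN| = 4.200 ✓; ∠(ZN, NC) = 84.00° ✗; |NC| = 11.20 ✓.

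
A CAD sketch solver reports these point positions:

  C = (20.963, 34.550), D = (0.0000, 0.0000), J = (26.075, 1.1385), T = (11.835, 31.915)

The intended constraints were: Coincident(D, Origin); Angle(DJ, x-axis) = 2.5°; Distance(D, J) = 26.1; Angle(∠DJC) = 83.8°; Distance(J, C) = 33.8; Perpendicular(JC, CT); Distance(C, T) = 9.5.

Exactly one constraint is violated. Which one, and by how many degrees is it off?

Perpendicular(JC, CT) — off by 7.40°.

D = (0.00, 0.00) ✓; DJ at 2.500° ✓; |DJ| = 26.10 ✓; ∠DJC = 83.80° ✓; |JC| = 33.80 ✓; ∠(JC, CT) = 97.40° ✗; |CT| = 9.501 ✓.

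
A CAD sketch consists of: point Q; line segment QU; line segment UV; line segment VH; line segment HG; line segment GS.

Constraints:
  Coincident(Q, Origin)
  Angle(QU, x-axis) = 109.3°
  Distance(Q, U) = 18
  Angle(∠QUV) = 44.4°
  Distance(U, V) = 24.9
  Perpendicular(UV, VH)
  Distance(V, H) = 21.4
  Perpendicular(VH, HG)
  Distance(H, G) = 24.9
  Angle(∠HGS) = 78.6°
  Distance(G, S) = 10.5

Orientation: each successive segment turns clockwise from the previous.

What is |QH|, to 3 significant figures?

14.9

∠QUV = 44.4° gives UV at -26.3° from the x-axis; with |UV| = 24.9, V = (16.4, 5.96). The perpendicularity gives VH at right angles to UV, so VH runs at -116°; with |VH| = 21.4, H = (6.89, -13.2). Then |QH| = |H − Q| = 14.9.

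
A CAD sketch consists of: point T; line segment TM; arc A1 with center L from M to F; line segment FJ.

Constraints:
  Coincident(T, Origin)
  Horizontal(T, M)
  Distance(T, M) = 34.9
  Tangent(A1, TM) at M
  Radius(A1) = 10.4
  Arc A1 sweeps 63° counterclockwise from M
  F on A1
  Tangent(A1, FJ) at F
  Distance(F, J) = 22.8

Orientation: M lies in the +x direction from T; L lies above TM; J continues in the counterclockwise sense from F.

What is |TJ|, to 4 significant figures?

60.40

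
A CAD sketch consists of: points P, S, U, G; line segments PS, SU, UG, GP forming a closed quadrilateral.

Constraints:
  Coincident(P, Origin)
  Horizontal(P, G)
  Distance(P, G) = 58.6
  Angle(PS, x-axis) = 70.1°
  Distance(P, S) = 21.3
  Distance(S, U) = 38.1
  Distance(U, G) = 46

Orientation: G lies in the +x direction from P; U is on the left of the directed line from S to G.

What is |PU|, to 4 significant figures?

56.76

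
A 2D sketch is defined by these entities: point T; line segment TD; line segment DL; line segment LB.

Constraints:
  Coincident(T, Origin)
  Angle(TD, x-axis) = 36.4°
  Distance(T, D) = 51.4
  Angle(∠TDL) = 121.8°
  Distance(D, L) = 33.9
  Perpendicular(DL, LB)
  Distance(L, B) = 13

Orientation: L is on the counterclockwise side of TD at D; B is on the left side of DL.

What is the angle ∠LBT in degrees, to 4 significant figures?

116.7°

T is at the origin; TD runs at 36.4° with length 51.4, so D = 51.4·(cos 36.4°, sin 36.4°) = (41.37, 30.50). ∠TDL = 121.8°, so DL runs at 36.4° + (180° − 121.8°) = 94.60° from the x-axis; with |DL| = 33.9, L = D + 33.9·(cos 94.60°, sin 94.60°) = (38.65, 64.29). DL ⟂ LB; with |LB| = 13.0 on the left of DL, B = L + 13.0·(-0.9968, -0.08020) = (25.69, 63.25). Then cos ∠LBT = BL·BT / (|BL||BT|), giving 116.7°.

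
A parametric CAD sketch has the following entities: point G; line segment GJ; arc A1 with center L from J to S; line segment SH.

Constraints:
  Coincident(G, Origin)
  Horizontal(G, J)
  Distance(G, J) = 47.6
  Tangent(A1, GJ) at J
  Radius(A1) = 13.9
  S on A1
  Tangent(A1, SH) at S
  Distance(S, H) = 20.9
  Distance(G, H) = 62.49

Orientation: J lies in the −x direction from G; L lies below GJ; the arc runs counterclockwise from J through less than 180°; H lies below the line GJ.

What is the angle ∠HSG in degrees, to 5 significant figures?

78.666°

G is at the origin; G and J share the same y with |GJ| = 47.6 and J on the −x side, so J = (-47.600, 0.0000). Since A1 is tangent to GJ there, LJ ⟂ GJ, so L = J + (0, -13.9) = (-47.600, -13.900). Since LS ⟂ SH (tangency), |LH| = √(13.9² + 20.9²) = 25.100 regardless of where S sits on A1. So H lies on both circle(G, 62.49) and circle(L, 25.100); the below-GJ intersection is H = (-48.851, -38.969). S is the foot of the tangent from H: S = (-59.543, -21.011).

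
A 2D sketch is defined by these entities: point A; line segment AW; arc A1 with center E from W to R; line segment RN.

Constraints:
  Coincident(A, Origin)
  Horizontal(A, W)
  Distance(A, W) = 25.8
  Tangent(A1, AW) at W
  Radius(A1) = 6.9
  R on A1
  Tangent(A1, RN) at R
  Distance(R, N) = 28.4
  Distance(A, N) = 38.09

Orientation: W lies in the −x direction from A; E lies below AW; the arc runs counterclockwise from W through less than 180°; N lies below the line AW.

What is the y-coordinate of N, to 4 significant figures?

-34.49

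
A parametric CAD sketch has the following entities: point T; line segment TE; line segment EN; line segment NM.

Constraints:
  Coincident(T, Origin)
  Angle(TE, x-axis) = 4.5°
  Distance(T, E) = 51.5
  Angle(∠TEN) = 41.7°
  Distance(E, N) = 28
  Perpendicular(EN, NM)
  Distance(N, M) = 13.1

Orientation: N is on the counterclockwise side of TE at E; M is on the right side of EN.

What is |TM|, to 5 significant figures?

48.499

∠TEN = 41.7°, so EN runs at 4.5° + (180° − 41.7°) = 142.80° from the x-axis; with |EN| = 28.0, N = E + 28.0·(cos 142.80°, sin 142.80°) = (29.038, 20.969). The perpendicularity gives NM at right angles to EN; with |NM| = 13.1 on the right of EN, M = N + 13.1·(0.60460, 0.79653) = (36.959, 31.404). Then |TM| = |M − T| = 48.499.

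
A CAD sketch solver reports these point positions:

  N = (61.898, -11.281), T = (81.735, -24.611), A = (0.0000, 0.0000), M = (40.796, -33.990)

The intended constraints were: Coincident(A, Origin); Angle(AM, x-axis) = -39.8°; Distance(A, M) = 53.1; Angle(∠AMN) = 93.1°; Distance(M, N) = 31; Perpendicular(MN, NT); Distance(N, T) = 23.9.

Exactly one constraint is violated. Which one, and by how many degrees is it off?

Perpendicular(MN, NT) — off by 9.00°.

A = (0.00, 0.00) ✓; AM at -39.80° ✓; |AM| = 53.10 ✓; ∠AMN = 93.10° ✓; |MN| = 31.00 ✓; ∠(MN, NT) = 81.00° ✗; |NT| = 23.90 ✓.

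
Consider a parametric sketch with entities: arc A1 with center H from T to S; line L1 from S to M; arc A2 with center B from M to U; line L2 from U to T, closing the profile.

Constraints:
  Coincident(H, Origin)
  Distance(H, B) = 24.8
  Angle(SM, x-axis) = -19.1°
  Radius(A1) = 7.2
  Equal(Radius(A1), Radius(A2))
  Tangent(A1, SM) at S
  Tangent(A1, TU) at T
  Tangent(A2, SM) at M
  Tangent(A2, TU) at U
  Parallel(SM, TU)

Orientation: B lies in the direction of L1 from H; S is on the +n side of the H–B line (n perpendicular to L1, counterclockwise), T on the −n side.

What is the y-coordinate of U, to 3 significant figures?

-14.9

The slot axis is L1's direction at -19.1°, so u = (cos -19.1°, sin -19.1°) = (0.945, -0.327) and n = (−sin -19.1°, cos -19.1°) = (0.327, 0.945). H is at the origin and B lies 24.8 along u from H, so B = 24.8·u = (23.4, -8.12). Tangency of A1 to both parallel lines with radius 7.2 puts S and T at H ± 7.2·n: S = (2.36, 6.80), T = (-2.36, -6.80). Equal radii place M and U the same way about B: M = B + 7.2·n = (25.8, -1.31), U = B − 7.2·n = (21.1, -14.9). So U.y = -14.9.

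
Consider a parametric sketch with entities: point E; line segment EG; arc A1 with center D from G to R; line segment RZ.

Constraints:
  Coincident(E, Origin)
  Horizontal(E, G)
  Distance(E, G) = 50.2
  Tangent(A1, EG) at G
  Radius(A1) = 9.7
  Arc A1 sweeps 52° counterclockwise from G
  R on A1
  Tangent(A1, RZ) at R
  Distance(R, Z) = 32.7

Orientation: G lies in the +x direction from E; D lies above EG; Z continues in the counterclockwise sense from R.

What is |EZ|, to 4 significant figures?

83.37

E is at the origin; EG is horizontal with |EG| = 50.2 and G on the +x side, so G = (50.20, 0.000). A1 meets EG tangentially, so DG is at right angles to EG, so D = G + (0, 9.7) = (50.20, 9.700). On A1, G sits at bearing -90° from D; a 52° counterclockwise sweep puts R at bearing -38°, so R = D + 9.7·(cos -38°, sin -38°) = (57.84, 3.728). Since A1 is tangent to RZ there, DR ⟂ RZ, so RZ runs along (−sin -38°, cos -38°); with |RZ| = 32.7, Z = (77.98, 29.50). Then |EZ| = |Z − E| = 83.37.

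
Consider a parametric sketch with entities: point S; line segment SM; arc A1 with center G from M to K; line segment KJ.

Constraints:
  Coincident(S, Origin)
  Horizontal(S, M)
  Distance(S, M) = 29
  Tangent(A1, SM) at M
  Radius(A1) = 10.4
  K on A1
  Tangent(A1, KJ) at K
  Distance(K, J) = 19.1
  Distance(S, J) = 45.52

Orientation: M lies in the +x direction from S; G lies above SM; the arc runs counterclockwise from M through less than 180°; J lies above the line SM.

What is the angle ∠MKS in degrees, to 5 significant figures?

35.025°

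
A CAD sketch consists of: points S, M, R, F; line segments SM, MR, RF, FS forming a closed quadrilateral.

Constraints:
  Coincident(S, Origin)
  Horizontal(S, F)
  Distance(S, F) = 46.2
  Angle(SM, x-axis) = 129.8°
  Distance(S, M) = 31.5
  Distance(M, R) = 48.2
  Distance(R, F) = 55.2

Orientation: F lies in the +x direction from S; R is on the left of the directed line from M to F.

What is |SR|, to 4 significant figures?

53.48

S is at the origin; SF is horizontal with |SF| = 46.2 and F in +x, so F = (46.2, 0). SM runs at 129.8° with |SM| = 31.5, so M = (-20.16, 24.20). R is determined by |MR| = 48.2 and |RF| = 55.2 together: it lies at the intersection of circle(M, 48.2) and circle(F, 55.2). With |MF| = 70.64, the foot of the radical line on MF is 30.20 from M and the perpendicular offset is √(48.2² − 30.20²) = 37.57. Taking the left-of-MF solution: R = (21.08, 49.15).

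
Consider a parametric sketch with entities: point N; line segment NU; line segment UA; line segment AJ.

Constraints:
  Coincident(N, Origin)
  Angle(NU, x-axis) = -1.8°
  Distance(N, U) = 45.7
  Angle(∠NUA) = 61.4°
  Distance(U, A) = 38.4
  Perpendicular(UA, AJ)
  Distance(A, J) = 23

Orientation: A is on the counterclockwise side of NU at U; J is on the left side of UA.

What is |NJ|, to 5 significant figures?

23.796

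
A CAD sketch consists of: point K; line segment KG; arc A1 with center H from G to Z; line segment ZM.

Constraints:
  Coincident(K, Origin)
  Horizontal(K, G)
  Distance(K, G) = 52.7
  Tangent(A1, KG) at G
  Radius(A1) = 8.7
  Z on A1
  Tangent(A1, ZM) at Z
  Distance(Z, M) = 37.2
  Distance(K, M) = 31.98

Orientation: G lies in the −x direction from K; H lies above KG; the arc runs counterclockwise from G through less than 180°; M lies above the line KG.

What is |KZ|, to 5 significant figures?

47.143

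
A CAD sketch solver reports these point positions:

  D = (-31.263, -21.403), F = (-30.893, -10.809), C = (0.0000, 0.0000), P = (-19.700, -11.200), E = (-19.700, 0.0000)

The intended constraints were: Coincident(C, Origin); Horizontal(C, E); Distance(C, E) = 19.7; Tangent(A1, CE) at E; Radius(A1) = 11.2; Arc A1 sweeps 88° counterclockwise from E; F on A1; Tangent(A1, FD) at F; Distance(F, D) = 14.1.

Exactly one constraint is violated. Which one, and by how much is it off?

Distance(F, D) = 14.1 — off by 3.50.

C = (0.00, 0.00) ✓; C.y = 0.00, E.y = 0.00 ✓; |CE| = 19.70 ✓; ∠(PE, EC) = 90.00° ✓; |PE| = 11.20 ✓; bearing(P→F) − bearing(P→E) = 88.00° ✓; |PF| = 11.20 ✓; ∠(PF, FD) = 90.00° ✓; |FD| = 10.60 ✗.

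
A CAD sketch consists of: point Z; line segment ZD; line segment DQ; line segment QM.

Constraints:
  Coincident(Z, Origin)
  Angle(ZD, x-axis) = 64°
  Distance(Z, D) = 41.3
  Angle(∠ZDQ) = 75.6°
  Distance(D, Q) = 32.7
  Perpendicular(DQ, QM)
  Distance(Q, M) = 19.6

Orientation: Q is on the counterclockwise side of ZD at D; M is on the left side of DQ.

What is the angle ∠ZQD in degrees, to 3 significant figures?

60.7°

Z is at the origin; ZD runs at 64.0° with length 41.3, so D = 41.3·(cos 64.0°, sin 64.0°) = (18.1, 37.1). ∠ZDQ = 75.6°, so DQ runs at 64.0° + (180° − 75.6°) = 168° from the x-axis; with |DQ| = 32.7, Q = D + 32.7·(cos 168°, sin 168°) = (-13.9, 43.7). Then cos ∠ZQD = QZ·QD / (|QZ||QD|), giving 60.7°.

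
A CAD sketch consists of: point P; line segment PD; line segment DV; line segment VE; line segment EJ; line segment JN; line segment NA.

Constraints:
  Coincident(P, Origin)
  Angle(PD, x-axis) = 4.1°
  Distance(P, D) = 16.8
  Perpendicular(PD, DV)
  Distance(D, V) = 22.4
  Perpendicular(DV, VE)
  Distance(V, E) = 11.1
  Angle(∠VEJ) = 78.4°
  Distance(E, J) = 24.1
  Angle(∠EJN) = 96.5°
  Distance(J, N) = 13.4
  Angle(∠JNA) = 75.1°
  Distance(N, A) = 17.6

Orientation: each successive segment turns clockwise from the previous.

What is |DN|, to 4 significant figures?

7.093

P is at the origin; PD runs at 4.1° with length 16.8, so D = (16.76, 1.201). PD is perpendicular to DV, so DV runs at -85.90°; with |DV| = 22.4, V = (18.36, -21.14). The perpendicularity gives VE at right angles to DV, so VE runs at -175.9°; with |VE| = 11.1, E = (7.287, -21.94). ∠VEJ = 78.4° gives EJ at 82.50° from the x-axis; with |EJ| = 24.1, J = (10.43, 1.959). ∠EJN = 96.5° gives JN at -1.000° from the x-axis; with |JN| = 13.4, N = (23.83, 1.725). Then |DN| = |N − D| = 7.093.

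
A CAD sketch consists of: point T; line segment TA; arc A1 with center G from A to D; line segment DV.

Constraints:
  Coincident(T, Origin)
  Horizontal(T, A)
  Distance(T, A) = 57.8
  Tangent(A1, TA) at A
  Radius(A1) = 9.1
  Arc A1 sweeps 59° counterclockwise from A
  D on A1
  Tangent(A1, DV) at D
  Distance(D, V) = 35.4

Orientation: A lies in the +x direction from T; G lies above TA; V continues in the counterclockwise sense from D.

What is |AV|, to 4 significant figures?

43.43

T is at the origin; TA is horizontal with |TA| = 57.8 and A on the +x side, so A = (57.80, 0.000). A1 meets TA tangentially, so GA is at right angles to TA, so G = A + (0, 9.1) = (57.80, 9.100). On A1, A sits at bearing -90° from G; a 59° counterclockwise sweep puts D at bearing -31°, so D = G + 9.1·(cos -31°, sin -31°) = (65.60, 4.413). Since A1 is tangent to DV there, GD ⟂ DV, so DV runs along (−sin -31°, cos -31°); with |DV| = 35.4, V = (83.83, 34.76). Then |AV| = |V − A| = 43.43.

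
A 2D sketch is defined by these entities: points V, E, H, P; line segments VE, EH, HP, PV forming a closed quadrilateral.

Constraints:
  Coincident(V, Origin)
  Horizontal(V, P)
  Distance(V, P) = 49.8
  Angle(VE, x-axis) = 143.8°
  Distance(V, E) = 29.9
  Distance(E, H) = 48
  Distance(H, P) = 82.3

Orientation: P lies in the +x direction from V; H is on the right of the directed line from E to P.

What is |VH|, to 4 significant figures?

40.38

Checks: V.y = 0.00, P.y = 0.00 ✓; |EH| = 48.00 ✓; |HP| = 82.30 ✓.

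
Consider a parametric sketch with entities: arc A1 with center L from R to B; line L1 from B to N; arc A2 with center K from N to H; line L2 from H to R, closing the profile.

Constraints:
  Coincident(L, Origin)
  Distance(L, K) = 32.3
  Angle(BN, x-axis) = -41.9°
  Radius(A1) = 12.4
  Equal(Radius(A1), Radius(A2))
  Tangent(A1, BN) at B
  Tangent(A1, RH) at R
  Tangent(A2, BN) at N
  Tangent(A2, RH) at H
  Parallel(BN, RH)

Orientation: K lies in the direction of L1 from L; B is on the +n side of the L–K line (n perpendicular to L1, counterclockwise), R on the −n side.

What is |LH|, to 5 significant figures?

34.598

The slot axis is L1's direction at -41.9°, so u = (cos -41.9°, sin -41.9°) = (0.74431, -0.66783) and n = (−sin -41.9°, cos -41.9°) = (0.66783, 0.74431). L is at the origin and K lies 32.3 along u from L, so K = 32.3·u = (24.041, -21.571). Tangency of A1 to both parallel lines with radius 12.4 puts B and R at L ± 12.4·n: B = (8.2811, 9.2295), R = (-8.2811, -9.2295). Equal radii place N and H the same way about K: N = K + 12.4·n = (32.322, -12.342), H = K − 12.4·n = (15.760, -30.800). Then |LH| = |H − L| = 34.598.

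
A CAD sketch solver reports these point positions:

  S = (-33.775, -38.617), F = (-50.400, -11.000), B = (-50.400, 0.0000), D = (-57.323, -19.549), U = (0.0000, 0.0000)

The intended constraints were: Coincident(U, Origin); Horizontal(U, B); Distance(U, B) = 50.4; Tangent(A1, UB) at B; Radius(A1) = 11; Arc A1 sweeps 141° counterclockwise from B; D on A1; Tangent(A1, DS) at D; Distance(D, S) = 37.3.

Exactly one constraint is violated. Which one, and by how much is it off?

Distance(D, S) = 37.3 — off by 7.00.

U = (0.00, 0.00) ✓; U.y = 0.00, B.y = 0.00 ✓; |UB| = 50.40 ✓; ∠(FB, BU) = 90.00° ✓; |FB| = 11.00 ✓; bearing(F→D) − bearing(F→B) = 141.0° ✓; |FD| = 11.00 ✓; ∠(FD, DS) = 90.00° ✓; |DS| = 30.30 ✗.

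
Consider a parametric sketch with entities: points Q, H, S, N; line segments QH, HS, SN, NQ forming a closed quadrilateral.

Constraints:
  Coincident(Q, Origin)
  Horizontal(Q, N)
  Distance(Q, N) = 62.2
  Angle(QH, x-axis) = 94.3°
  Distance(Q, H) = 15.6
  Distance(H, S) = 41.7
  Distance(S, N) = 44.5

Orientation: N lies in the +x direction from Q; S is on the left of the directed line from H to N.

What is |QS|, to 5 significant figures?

50.185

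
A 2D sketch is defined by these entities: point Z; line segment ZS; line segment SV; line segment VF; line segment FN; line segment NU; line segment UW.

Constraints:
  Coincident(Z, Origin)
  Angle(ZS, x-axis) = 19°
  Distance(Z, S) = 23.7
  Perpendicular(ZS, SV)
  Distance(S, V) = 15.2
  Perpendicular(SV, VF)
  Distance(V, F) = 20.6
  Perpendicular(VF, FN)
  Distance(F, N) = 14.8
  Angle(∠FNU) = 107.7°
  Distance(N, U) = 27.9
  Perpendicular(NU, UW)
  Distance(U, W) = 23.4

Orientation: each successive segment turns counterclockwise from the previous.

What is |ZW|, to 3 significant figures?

39.4

∠FNU = 107.7° gives NU at 1.30° from the x-axis; with |NU| = 27.9, U = (30.7, 2.02). The perpendicularity gives UW at right angles to NU, so UW runs at 91.3°; with |UW| = 23.4, W = (30.2, 25.4). Then |ZW| = |W − Z| = 39.4.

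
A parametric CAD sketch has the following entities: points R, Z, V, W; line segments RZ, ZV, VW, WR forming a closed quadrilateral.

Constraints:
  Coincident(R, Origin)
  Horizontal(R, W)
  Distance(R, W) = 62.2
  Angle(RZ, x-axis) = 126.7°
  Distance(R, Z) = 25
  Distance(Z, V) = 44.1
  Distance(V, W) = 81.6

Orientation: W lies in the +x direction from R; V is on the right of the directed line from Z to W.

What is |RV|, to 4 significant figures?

28.76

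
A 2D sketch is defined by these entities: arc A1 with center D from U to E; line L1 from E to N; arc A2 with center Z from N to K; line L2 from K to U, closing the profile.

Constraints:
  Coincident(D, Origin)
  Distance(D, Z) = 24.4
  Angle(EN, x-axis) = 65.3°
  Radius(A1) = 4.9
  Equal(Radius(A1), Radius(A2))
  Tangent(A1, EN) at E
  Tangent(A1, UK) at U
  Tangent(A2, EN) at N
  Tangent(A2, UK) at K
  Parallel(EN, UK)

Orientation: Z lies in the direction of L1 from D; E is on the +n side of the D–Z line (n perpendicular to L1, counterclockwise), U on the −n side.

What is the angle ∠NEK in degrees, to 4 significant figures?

21.88°

The slot axis is L1's direction at 65.3°, so u = (cos 65.3°, sin 65.3°) = (0.4179, 0.9085) and n = (−sin 65.3°, cos 65.3°) = (-0.9085, 0.4179). D is at the origin and Z lies 24.4 along u from D, so Z = 24.4·u = (10.20, 22.17). Tangency of A1 to both parallel lines with radius 4.9 puts E and U at D ± 4.9·n: E = (-4.452, 2.048), U = (4.452, -2.048). Equal radii place N and K the same way about Z: N = Z + 4.9·n = (5.744, 24.22), K = Z − 4.9·n = (14.65, 20.12). Then cos ∠NEK = EN·EK / (|EN||EK|), giving 21.88°.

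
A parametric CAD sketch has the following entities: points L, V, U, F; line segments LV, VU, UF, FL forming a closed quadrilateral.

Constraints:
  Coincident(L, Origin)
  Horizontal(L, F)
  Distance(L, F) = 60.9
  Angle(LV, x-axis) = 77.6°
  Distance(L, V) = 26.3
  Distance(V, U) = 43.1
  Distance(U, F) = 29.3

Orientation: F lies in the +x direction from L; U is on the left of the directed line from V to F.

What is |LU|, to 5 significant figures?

55.550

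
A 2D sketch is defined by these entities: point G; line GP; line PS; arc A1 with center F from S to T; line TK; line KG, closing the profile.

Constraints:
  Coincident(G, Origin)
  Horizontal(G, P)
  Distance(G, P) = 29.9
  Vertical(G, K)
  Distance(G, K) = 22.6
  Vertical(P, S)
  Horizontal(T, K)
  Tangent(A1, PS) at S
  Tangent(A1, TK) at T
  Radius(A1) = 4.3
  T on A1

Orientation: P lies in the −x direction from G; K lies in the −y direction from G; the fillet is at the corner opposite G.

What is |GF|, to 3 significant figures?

31.5

G is at the origin; GP is horizontal with |GP| = 29.9 and P on the −x side, so P = (-29.9, 0.00). GK is vertical with |GK| = 22.6 and K on the −y side, so K = (0.00, -22.6). The virtual corner opposite G is at (-29.9, -22.6). Since A1 is tangent to PS there, FS ⟂ PS and tangency of A1 to TK means the radius FT is perpendicular to TK, with radius 4.3, so the center F sits 4.3 in from both sides at F = (-25.6, -18.3). Then |GF| = |F − G| = 31.5.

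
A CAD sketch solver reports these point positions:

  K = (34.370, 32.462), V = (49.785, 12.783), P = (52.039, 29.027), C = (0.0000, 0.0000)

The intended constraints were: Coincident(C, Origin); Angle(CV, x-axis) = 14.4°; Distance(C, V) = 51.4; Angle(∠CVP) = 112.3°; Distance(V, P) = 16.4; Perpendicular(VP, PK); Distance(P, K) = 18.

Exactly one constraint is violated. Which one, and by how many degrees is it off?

Perpendicular(VP, PK) — off by 3.10°.

C = (0.00, 0.00) ✓; CV at 14.40° ✓; |CV| = 51.40 ✓; ∠CVP = 112.3° ✓; |VP| = 16.40 ✓; ∠(VP, PK) = 86.90° ✗; |PK| = 18.00 ✓.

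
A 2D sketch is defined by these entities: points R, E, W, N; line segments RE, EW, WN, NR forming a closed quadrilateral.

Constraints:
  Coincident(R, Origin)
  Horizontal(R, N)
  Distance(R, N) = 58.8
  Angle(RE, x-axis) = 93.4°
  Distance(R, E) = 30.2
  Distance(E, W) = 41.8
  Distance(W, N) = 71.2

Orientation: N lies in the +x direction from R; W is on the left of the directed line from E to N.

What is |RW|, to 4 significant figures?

67.19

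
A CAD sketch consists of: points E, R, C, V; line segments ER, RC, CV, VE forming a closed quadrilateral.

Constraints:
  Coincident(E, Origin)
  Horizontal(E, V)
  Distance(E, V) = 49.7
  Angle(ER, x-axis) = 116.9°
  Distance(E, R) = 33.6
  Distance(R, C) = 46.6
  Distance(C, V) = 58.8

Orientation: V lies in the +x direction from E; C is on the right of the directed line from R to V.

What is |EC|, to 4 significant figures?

17.33

Checks: E = (0.00, 0.00) ✓; |RC| = 46.60 ✓; |CV| = 58.80 ✓.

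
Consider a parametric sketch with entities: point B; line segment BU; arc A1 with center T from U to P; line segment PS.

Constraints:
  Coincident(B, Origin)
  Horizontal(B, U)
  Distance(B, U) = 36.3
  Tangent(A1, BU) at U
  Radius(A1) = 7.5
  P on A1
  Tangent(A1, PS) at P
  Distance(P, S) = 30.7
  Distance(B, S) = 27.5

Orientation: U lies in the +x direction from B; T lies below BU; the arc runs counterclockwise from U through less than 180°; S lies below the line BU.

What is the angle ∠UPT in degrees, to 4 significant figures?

65.79°

B is at the origin; BU is horizontal with |BU| = 36.3 and U on the +x side, so U = (36.30, 0.000). Tangency of A1 to BU means the radius TU is perpendicular to BU, so T = U + (0, -7.5) = (36.30, -7.500). Since TP ⟂ PS (tangency), |TS| = √(7.5² + 30.7²) = 31.60 regardless of where P sits on A1. So S lies on both circle(B, 27.5) and circle(T, 31.60); the below-BU intersection is S = (10.32, -25.49). P is the foot of the tangent from S: P = (30.69, -2.523).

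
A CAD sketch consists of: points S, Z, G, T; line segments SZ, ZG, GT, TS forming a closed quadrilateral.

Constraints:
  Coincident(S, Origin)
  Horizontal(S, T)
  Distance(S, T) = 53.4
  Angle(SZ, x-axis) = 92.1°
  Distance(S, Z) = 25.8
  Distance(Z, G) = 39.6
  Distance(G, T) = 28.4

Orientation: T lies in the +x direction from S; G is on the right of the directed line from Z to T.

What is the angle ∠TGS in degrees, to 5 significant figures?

163.34°

Checks: |ZG| = 39.60 ✓; |GT| = 28.40 ✓.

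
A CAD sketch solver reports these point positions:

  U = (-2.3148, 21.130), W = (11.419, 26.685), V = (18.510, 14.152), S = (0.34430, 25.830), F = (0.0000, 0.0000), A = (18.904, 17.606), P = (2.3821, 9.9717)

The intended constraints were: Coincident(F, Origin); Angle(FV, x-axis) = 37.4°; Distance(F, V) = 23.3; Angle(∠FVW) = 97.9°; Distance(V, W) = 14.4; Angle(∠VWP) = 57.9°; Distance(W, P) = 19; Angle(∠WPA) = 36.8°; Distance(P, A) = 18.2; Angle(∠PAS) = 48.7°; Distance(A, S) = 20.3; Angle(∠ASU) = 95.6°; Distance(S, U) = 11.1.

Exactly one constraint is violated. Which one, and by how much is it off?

Distance(S, U) = 11.1 — off by 5.70.

F = (0.00, 0.00) ✓; FV at 37.40° ✓; |FV| = 23.30 ✓; ∠FVW = 97.90° ✓; |VW| = 14.40 ✓; ∠VWP = 57.90° ✓; |WP| = 19.00 ✓; ∠WPA = 36.80° ✓; |PA| = 18.20 ✓; ∠PAS = 48.70° ✓; |AS| = 20.30 ✓; ∠ASU = 95.60° ✓; |SU| = 5.400 ✗.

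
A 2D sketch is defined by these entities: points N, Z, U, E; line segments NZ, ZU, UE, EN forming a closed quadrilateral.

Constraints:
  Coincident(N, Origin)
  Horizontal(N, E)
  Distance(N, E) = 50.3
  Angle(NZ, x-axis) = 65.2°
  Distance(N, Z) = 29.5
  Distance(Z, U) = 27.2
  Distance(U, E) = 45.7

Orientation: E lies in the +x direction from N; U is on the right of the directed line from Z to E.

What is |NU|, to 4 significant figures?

4.660

N is at the origin; NE is horizontal with |NE| = 50.3 and E in +x, so E = (50.3, 0). NZ runs at 65.2° with |NZ| = 29.5, so Z = (12.37, 26.78). U is determined by |ZU| = 27.2 and |UE| = 45.7 together: it lies at the intersection of circle(Z, 27.2) and circle(E, 45.7). With |ZE| = 46.43, the foot of the radical line on ZE is 8.690 from Z and the perpendicular offset is √(27.2² − 8.690²) = 25.77. Taking the right-of-ZE solution: U = (4.606, 0.7123).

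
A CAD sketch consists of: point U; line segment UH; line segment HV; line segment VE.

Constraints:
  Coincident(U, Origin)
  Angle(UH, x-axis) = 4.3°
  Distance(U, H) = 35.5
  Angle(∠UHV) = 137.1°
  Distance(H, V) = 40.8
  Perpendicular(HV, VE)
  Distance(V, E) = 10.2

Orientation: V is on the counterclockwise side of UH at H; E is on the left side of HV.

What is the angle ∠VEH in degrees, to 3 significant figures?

76.0°

U is at the origin; UH runs at 4.3° with length 35.5, so H = 35.5·(cos 4.3°, sin 4.3°) = (35.4, 2.66). ∠UHV = 137.1°, so HV runs at 4.3° + (180° − 137.1°) = 47.2° from the x-axis; with |HV| = 40.8, V = H + 40.8·(cos 47.2°, sin 47.2°) = (63.1, 32.6). The perpendicularity gives VE at right angles to HV; with |VE| = 10.2 on the left of HV, E = V + 10.2·(-0.734, 0.679) = (55.6, 39.5). Then cos ∠VEH = EV·EH / (|EV||EH|), giving 76.0°.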